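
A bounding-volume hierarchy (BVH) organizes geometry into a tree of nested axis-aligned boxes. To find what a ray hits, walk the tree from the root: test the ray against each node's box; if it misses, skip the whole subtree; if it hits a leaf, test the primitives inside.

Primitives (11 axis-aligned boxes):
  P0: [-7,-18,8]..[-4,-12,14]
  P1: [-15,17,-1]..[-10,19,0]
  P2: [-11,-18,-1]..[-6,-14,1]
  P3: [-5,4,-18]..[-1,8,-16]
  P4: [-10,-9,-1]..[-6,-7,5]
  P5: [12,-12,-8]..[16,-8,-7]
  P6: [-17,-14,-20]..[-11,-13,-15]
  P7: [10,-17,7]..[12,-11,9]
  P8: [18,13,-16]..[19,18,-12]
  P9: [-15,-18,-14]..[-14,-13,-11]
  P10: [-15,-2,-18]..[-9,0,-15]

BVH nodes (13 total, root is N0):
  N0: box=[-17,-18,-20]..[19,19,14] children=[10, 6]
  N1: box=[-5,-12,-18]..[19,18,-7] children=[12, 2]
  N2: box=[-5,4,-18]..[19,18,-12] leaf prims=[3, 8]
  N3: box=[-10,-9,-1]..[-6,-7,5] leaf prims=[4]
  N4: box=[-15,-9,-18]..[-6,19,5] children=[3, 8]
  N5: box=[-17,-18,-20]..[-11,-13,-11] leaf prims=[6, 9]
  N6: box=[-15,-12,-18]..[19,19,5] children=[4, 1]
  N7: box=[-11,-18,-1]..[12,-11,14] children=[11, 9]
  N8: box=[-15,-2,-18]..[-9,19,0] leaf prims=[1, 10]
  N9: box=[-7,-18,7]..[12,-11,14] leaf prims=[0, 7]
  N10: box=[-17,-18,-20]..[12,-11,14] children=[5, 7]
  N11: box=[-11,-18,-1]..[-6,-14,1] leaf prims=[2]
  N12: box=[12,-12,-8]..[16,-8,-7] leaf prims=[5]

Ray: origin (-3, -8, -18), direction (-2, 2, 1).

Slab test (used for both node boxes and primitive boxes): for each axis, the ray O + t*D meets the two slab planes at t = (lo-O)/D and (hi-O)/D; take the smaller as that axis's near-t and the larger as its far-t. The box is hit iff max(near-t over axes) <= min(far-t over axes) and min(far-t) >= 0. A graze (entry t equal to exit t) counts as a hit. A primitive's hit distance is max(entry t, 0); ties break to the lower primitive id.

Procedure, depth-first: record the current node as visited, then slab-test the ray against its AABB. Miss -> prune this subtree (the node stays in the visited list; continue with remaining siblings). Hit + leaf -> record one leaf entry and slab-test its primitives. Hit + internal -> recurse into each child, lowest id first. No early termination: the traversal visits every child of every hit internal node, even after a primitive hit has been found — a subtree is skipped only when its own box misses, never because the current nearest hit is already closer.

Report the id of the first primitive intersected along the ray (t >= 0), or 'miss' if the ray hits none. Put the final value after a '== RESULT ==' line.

Walk:
N0 x:[-11,7] y:[-5,27/2] z:[-2,32] -> hit [-2,7], descend [6, 10]
  N6 x:[-11,6] y:[-2,27/2] z:[0,23] -> hit [0,6], descend [1, 4]
    N1 x:[-11,1] y:[-2,13] z:[0,11] -> hit [0,1], descend [2, 12]
      N2 x:[-11,1] y:[6,13] z:[0,6] -> miss, prune
      N12 x:[-19/2,-15/2] y:[-2,0] z:[10,11] -> miss, prune
    N4 x:[3/2,6] y:[-1/2,27/2] z:[0,23] -> hit [3/2,6], descend [3, 8]
      N3 x:[3/2,7/2] y:[-1/2,1/2] z:[17,23] -> miss, prune
      N8 x:[3,6] y:[3,27/2] z:[0,18] -> hit [3,6] leaf, test {P1(miss), P10@t=3}
  N10 x:[-15/2,7] y:[-5,-3/2] z:[-2,32] -> miss, prune

9 AABB tests over nodes [0, 6, 1, 2, 12, 4, 3, 8, 10]; 1 leaf entered; closest P10.

== RESULT ==
10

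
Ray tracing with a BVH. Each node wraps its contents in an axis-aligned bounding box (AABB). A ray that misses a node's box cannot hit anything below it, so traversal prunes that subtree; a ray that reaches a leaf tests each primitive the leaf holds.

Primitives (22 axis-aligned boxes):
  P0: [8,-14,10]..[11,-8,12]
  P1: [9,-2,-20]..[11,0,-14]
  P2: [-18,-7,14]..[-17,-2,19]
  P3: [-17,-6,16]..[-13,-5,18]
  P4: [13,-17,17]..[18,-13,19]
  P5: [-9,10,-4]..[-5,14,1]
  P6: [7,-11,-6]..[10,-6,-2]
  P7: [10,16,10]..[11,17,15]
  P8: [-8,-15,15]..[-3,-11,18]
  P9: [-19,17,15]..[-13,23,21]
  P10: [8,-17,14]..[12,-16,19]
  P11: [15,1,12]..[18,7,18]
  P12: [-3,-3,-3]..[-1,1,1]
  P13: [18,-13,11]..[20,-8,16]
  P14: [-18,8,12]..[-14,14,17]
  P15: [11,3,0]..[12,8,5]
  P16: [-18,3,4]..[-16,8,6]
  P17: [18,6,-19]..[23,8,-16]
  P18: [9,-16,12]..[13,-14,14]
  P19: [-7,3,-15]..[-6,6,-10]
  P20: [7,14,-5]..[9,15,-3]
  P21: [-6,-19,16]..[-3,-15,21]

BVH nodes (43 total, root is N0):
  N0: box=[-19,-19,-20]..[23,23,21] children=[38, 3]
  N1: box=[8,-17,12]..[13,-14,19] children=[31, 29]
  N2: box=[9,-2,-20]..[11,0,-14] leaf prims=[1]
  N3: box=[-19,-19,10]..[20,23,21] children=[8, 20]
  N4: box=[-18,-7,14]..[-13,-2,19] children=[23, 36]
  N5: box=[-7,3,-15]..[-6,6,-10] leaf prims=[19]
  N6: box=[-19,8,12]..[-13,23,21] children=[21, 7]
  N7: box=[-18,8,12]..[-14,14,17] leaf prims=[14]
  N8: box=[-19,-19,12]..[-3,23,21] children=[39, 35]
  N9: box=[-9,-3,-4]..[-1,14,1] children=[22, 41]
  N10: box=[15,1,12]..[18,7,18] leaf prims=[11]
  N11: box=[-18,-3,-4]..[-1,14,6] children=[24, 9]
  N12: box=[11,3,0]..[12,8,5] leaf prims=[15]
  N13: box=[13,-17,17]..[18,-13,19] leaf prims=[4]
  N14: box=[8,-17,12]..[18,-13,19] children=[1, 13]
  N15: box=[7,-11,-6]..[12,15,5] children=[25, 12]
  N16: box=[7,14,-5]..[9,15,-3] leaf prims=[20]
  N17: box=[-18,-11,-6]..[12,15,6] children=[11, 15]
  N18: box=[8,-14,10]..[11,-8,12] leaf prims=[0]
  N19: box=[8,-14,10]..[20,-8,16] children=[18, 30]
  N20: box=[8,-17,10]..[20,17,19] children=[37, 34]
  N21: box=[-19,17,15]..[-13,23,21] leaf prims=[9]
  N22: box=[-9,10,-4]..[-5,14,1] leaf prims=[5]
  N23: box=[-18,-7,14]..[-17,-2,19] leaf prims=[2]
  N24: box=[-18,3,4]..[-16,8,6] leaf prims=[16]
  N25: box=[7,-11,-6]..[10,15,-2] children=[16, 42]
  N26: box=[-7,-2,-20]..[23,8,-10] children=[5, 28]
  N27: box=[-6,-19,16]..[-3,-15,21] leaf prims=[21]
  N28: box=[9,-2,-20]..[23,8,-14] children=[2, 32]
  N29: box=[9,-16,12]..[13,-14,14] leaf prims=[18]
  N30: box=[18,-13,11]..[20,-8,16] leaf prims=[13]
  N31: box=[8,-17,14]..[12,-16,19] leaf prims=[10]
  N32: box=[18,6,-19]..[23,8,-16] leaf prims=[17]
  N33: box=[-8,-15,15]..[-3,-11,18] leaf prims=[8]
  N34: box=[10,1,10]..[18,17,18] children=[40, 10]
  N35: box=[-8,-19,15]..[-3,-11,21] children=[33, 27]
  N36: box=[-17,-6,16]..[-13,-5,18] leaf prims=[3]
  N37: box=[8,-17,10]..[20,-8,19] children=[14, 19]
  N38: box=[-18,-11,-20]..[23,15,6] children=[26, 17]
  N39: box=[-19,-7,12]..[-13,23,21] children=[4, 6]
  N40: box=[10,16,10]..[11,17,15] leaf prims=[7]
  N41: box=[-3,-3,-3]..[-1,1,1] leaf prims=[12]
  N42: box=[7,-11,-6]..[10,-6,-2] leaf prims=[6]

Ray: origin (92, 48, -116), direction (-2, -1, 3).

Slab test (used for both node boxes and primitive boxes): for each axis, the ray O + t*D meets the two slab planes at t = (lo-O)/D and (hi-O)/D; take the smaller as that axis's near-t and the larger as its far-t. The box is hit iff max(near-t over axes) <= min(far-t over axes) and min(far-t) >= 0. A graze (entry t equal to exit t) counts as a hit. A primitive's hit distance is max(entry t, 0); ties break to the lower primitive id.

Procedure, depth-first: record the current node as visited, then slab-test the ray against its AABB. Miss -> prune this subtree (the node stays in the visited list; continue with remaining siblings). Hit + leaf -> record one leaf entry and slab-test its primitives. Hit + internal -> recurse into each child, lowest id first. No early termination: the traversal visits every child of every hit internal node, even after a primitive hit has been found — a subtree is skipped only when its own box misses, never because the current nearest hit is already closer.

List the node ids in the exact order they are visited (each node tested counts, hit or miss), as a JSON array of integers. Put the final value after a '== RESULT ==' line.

Traverse from the root:
N0 x:[69/2,111/2] y:[25,67] z:[32,137/3] -> hit [69/2,137/3], descend [3, 38]
  N3 x:[36,111/2] y:[25,67] z:[42,137/3] -> hit [42,137/3], descend [8, 20]
    N8 x:[95/2,111/2] y:[25,67] z:[128/3,137/3] -> miss, prune
    N20 x:[36,42] y:[31,65] z:[42,45] -> hit [42,42], descend [34, 37]
      N34 x:[37,41] y:[31,47] z:[42,134/3] -> miss, prune
      N37 x:[36,42] y:[56,65] z:[42,45] -> miss, prune
  N38 x:[69/2,55] y:[33,59] z:[32,122/3] -> hit [69/2,122/3], descend [17, 26]
    N17 x:[40,55] y:[33,59] z:[110/3,122/3] -> hit [40,122/3], descend [11, 15]
      N11 x:[93/2,55] y:[34,51] z:[112/3,122/3] -> miss, prune
      N15 x:[40,85/2] y:[33,59] z:[110/3,121/3] -> hit [40,121/3], descend [12, 25]
        N12 x:[40,81/2] y:[40,45] z:[116/3,121/3] -> hit [40,121/3] leaf, test {P15@t=40}
        N25 x:[41,85/2] y:[33,59] z:[110/3,38] -> miss, prune
    N26 x:[69/2,99/2] y:[40,50] z:[32,106/3] -> miss, prune

order=[0, 3, 8, 20, 34, 37, 38, 17, 11, 15, 12, 25, 26]  |boxes|=13  |leaves|=1  hit=P15

== RESULT ==
[0, 3, 8, 20, 34, 37, 38, 17, 11, 15, 12, 25, 26]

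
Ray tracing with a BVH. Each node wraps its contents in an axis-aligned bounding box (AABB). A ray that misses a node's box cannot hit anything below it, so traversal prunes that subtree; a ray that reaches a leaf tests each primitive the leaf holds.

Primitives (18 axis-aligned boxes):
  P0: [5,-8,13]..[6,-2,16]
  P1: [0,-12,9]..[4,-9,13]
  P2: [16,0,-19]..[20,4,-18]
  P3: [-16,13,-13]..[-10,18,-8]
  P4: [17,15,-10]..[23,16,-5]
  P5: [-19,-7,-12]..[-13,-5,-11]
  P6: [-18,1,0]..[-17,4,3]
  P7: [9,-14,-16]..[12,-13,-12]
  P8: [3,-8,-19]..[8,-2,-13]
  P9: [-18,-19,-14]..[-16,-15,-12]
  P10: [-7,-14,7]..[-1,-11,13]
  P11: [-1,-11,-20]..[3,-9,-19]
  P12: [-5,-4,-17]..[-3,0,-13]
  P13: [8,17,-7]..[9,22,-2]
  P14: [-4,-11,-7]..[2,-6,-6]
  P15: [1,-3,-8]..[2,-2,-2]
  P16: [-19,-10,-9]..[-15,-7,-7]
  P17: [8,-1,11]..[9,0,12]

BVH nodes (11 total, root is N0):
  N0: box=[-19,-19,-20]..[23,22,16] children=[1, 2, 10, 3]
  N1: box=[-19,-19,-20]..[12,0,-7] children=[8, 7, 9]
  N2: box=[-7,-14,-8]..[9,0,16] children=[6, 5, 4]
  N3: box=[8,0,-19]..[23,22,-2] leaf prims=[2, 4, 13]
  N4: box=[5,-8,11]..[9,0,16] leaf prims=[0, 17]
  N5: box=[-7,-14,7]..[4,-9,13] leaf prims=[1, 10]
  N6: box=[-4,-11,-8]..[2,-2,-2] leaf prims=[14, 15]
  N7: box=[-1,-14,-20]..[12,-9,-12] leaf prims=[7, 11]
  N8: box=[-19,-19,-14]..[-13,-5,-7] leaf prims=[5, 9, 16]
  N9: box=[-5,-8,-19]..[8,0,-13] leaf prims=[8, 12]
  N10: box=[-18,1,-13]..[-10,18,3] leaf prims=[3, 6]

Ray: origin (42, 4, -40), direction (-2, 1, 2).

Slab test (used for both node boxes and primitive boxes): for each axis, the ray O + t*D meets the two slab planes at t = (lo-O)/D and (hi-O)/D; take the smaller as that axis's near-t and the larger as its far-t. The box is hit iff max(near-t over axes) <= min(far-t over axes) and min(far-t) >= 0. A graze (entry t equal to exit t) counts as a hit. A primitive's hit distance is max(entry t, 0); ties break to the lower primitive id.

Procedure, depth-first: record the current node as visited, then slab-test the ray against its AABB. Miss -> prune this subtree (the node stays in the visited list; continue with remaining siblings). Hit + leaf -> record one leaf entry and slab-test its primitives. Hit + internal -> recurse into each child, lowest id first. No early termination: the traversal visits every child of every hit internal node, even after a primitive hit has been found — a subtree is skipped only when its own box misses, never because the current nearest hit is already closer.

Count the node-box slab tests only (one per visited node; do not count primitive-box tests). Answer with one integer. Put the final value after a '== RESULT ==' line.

Walk:
N0 x:[19/2,61/2] y:[-23,18] z:[10,28] -> hit [10,18], descend [1, 2, 3, 10]
  N1 x:[15,61/2] y:[-23,-4] z:[10,33/2] -> miss, prune
  N2 x:[33/2,49/2] y:[-18,-4] z:[16,28] -> miss, prune
  N3 x:[19/2,17] y:[-4,18] z:[21/2,19] -> hit [21/2,17] leaf, test {P2(miss), P4(miss), P13@t=33/2}
  N10 x:[26,30] y:[-3,14] z:[27/2,43/2] -> miss, prune

Summary -> nodes [0, 1, 2, 3, 10]; box-tests=5; leaf-entries=1; first=P13

== RESULT ==
5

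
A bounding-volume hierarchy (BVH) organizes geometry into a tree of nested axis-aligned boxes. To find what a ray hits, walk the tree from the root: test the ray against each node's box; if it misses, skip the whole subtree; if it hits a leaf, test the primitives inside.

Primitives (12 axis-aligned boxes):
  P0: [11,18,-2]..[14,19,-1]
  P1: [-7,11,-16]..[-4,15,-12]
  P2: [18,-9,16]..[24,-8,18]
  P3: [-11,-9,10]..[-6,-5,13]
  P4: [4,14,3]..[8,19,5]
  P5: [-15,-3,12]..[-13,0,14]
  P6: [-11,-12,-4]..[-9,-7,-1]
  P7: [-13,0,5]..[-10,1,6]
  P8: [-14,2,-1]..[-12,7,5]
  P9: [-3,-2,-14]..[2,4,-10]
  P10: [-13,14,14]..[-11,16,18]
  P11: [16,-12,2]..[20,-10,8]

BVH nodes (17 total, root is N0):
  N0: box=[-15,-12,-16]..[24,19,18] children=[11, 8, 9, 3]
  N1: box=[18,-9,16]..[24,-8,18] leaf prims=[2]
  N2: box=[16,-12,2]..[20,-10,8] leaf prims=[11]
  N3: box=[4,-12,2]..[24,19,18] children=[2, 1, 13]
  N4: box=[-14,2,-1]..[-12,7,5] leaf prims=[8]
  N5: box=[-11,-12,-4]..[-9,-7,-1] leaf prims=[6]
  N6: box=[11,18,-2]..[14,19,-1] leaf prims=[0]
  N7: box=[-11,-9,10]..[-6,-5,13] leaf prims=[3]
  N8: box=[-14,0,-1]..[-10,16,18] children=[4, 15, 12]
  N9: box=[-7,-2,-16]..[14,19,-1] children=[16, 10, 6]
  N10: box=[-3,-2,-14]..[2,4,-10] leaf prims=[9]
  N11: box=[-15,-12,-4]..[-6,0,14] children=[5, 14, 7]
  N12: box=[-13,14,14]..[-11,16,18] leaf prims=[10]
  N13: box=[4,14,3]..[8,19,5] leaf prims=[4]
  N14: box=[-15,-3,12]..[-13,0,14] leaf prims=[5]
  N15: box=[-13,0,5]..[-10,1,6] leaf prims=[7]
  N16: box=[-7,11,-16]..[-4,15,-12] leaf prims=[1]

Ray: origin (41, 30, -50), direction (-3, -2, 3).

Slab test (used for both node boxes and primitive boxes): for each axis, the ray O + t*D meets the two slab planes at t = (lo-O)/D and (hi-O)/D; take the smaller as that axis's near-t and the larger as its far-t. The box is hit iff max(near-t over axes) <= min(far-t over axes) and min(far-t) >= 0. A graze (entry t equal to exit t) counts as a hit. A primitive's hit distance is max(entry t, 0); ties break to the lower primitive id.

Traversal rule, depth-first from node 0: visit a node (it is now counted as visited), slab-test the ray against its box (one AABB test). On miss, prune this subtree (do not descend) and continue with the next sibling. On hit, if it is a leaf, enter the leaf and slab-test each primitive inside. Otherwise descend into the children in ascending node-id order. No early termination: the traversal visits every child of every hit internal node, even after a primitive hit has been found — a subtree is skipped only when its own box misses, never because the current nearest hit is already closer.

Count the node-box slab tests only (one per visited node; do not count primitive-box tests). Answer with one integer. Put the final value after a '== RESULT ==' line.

Walk:
N0 x:[17/3,56/3] y:[11/2,21] z:[34/3,68/3] -> hit [34/3,56/3], descend [3, 8, 9, 11]
  N3 x:[17/3,37/3] y:[11/2,21] z:[52/3,68/3] -> miss, prune
  N8 x:[17,55/3] y:[7,15] z:[49/3,68/3] -> miss, prune
  N9 x:[9,16] y:[11/2,16] z:[34/3,49/3] -> hit [34/3,16], descend [6, 10, 16]
    N6 x:[9,10] y:[11/2,6] z:[16,49/3] -> miss, prune
    N10 x:[13,44/3] y:[13,16] z:[12,40/3] -> hit [13,40/3] leaf, test {P9@t=13}
    N16 x:[15,16] y:[15/2,19/2] z:[34/3,38/3] -> miss, prune
  N11 x:[47/3,56/3] y:[15,21] z:[46/3,64/3] -> hit [47/3,56/3], descend [5, 7, 14]
    N5 x:[50/3,52/3] y:[37/2,21] z:[46/3,49/3] -> miss, prune
    N7 x:[47/3,52/3] y:[35/2,39/2] z:[20,21] -> miss, prune
    N14 x:[18,56/3] y:[15,33/2] z:[62/3,64/3] -> miss, prune

11 AABB tests over nodes [0, 3, 8, 9, 6, 10, 16, 11, 5, 7, 14]; 1 leaf entered; closest P9.

== RESULT ==
11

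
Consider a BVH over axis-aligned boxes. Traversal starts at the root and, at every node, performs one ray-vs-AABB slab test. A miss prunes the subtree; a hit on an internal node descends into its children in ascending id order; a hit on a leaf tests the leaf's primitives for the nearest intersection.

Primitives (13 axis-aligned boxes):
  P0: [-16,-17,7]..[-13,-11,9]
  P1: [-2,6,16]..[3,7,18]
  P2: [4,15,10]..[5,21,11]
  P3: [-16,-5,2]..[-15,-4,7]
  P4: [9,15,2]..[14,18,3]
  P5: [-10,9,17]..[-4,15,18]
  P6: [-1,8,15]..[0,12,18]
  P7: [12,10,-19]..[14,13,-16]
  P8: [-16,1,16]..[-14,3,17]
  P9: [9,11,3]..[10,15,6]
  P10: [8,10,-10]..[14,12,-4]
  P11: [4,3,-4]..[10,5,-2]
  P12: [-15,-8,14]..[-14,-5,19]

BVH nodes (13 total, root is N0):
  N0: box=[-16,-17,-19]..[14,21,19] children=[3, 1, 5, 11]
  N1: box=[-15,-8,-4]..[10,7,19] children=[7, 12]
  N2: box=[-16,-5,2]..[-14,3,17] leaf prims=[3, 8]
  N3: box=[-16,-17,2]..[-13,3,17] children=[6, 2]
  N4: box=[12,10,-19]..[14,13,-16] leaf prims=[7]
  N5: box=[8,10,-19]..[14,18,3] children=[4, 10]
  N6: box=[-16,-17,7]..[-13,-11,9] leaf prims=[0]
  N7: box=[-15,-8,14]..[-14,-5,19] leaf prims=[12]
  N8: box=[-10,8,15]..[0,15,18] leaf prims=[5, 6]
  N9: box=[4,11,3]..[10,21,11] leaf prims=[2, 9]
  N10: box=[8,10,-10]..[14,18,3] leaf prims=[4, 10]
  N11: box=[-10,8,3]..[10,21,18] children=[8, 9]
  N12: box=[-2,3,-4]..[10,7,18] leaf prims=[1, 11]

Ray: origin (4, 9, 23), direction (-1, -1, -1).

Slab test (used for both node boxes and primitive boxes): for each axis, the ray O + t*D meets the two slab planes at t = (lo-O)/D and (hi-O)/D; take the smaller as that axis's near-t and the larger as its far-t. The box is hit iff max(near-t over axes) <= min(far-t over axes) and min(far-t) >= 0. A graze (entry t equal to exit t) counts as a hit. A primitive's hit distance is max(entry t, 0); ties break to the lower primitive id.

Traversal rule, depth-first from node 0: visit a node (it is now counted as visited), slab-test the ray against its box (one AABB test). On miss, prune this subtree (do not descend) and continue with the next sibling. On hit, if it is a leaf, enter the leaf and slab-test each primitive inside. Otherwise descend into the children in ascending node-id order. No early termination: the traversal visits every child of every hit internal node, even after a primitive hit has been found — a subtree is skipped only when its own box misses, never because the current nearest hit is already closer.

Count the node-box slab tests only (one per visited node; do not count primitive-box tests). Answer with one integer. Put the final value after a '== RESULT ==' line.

Walk:
N0 x:[-10,20] y:[-12,26] z:[4,42] -> hit [4,20], descend [1, 3, 5, 11]
  N1 x:[-6,19] y:[2,17] z:[4,27] -> hit [4,17], descend [7, 12]
    N7 x:[18,19] y:[14,17] z:[4,9] -> miss, prune
    N12 x:[-6,6] y:[2,6] z:[5,27] -> hit [5,6] leaf, test {P1(miss), P11(miss)}
  N3 x:[17,20] y:[6,26] z:[6,21] -> hit [17,20], descend [2, 6]
    N2 x:[18,20] y:[6,14] z:[6,21] -> miss, prune
    N6 x:[17,20] y:[20,26] z:[14,16] -> miss, prune
  N5 x:[-10,-4] y:[-9,-1] z:[20,42] -> miss, prune
  N11 x:[-6,14] y:[-12,1] z:[5,20] -> miss, prune

Summary -> nodes [0, 1, 7, 12, 3, 2, 6, 5, 11]; box-tests=9; leaf-entries=1; first=miss

== RESULT ==
9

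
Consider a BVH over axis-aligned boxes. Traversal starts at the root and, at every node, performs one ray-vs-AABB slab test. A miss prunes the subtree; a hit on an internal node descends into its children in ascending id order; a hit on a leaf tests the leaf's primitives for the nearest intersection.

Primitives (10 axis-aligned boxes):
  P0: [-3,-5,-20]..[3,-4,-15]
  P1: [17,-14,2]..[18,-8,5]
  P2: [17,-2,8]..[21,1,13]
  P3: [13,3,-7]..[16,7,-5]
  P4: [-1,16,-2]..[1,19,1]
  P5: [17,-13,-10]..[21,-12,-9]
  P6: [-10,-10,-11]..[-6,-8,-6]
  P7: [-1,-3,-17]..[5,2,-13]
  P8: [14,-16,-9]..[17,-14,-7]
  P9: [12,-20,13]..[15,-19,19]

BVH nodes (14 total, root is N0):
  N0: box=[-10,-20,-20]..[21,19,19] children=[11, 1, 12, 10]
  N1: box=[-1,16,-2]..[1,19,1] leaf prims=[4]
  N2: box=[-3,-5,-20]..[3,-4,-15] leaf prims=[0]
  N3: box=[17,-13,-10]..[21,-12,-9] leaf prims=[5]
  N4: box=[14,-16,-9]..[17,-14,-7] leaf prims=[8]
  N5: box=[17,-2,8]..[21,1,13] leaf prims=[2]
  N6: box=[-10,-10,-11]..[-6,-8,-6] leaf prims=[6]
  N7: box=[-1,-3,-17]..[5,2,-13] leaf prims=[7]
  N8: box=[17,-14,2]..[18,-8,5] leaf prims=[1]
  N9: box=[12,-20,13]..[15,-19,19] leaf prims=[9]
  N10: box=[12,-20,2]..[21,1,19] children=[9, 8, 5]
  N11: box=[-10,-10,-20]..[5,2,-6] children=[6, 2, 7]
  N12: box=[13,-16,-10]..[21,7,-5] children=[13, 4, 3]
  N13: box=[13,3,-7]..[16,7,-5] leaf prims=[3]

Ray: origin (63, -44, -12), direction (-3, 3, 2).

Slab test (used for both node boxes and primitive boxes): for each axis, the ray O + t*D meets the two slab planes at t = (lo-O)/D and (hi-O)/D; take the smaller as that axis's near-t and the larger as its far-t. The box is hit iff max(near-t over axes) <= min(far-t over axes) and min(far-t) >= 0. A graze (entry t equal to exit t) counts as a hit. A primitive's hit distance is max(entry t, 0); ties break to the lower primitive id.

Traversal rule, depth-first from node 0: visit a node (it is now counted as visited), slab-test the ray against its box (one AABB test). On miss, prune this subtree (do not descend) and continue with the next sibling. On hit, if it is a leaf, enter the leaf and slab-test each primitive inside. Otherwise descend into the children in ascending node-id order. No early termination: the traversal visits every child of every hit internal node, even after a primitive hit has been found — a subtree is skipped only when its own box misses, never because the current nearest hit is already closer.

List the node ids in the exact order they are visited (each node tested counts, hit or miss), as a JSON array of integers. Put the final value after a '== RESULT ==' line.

Traverse from the root:
N0 x:[14,73/3] y:[8,21] z:[-4,31/2] -> hit [14,31/2], descend [1, 10, 11, 12]
  N1 x:[62/3,64/3] y:[20,21] z:[5,13/2] -> miss, prune
  N10 x:[14,17] y:[8,15] z:[7,31/2] -> hit [14,15], descend [5, 8, 9]
    N5 x:[14,46/3] y:[14,15] z:[10,25/2] -> miss, prune
    N8 x:[15,46/3] y:[10,12] z:[7,17/2] -> miss, prune
    N9 x:[16,17] y:[8,25/3] z:[25/2,31/2] -> miss, prune
  N11 x:[58/3,73/3] y:[34/3,46/3] z:[-4,3] -> miss, prune
  N12 x:[14,50/3] y:[28/3,17] z:[1,7/2] -> miss, prune

order=[0, 1, 10, 5, 8, 9, 11, 12]  |boxes|=8  |leaves|=0  hit=miss

== RESULT ==
[0, 1, 10, 5, 8, 9, 11, 12]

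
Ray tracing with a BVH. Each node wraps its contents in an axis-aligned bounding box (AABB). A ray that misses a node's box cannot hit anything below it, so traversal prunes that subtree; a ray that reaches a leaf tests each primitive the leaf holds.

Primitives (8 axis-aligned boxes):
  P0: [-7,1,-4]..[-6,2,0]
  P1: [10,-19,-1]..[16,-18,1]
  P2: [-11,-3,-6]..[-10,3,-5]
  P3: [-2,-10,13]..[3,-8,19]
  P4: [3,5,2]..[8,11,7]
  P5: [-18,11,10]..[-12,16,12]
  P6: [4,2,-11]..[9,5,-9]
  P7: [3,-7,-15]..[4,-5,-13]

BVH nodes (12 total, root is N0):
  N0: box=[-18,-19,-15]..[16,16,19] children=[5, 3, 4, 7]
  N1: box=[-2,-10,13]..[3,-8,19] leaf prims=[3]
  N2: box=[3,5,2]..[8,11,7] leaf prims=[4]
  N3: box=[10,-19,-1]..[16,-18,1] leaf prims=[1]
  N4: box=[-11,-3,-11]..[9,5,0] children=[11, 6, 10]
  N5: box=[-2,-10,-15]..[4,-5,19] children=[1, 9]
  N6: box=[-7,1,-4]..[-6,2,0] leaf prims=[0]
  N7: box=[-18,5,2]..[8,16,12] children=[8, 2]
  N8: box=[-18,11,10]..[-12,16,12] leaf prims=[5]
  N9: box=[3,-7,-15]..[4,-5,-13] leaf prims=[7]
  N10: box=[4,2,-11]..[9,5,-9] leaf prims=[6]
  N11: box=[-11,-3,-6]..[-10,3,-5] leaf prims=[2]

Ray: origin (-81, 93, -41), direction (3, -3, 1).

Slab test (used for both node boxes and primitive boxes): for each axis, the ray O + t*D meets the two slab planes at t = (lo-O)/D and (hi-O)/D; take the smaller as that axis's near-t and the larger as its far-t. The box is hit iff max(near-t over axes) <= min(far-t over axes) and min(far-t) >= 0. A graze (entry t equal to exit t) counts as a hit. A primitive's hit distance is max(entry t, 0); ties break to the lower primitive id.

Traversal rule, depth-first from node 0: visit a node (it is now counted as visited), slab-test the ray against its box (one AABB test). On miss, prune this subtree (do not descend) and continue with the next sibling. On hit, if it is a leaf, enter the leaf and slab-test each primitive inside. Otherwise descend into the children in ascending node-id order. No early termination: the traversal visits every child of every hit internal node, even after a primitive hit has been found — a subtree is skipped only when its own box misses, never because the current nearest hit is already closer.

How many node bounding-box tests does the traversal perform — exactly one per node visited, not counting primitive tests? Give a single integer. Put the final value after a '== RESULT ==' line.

Traverse from the root:
N0 x:[21,97/3] y:[77/3,112/3] z:[26,60] -> hit [26,97/3], descend [3, 4, 5, 7]
  N3 x:[91/3,97/3] y:[37,112/3] z:[40,42] -> miss, prune
  N4 x:[70/3,30] y:[88/3,32] z:[30,41] -> hit [30,30], descend [6, 10, 11]
    N6 x:[74/3,25] y:[91/3,92/3] z:[37,41] -> miss, prune
    N10 x:[85/3,30] y:[88/3,91/3] z:[30,32] -> hit [30,30] leaf, test {P6@t=30}
    N11 x:[70/3,71/3] y:[30,32] z:[35,36] -> miss, prune
  N5 x:[79/3,85/3] y:[98/3,103/3] z:[26,60] -> miss, prune
  N7 x:[21,89/3] y:[77/3,88/3] z:[43,53] -> miss, prune

8 AABB tests over nodes [0, 3, 4, 6, 10, 11, 5, 7]; 1 leaf entered; closest P6.

== RESULT ==
8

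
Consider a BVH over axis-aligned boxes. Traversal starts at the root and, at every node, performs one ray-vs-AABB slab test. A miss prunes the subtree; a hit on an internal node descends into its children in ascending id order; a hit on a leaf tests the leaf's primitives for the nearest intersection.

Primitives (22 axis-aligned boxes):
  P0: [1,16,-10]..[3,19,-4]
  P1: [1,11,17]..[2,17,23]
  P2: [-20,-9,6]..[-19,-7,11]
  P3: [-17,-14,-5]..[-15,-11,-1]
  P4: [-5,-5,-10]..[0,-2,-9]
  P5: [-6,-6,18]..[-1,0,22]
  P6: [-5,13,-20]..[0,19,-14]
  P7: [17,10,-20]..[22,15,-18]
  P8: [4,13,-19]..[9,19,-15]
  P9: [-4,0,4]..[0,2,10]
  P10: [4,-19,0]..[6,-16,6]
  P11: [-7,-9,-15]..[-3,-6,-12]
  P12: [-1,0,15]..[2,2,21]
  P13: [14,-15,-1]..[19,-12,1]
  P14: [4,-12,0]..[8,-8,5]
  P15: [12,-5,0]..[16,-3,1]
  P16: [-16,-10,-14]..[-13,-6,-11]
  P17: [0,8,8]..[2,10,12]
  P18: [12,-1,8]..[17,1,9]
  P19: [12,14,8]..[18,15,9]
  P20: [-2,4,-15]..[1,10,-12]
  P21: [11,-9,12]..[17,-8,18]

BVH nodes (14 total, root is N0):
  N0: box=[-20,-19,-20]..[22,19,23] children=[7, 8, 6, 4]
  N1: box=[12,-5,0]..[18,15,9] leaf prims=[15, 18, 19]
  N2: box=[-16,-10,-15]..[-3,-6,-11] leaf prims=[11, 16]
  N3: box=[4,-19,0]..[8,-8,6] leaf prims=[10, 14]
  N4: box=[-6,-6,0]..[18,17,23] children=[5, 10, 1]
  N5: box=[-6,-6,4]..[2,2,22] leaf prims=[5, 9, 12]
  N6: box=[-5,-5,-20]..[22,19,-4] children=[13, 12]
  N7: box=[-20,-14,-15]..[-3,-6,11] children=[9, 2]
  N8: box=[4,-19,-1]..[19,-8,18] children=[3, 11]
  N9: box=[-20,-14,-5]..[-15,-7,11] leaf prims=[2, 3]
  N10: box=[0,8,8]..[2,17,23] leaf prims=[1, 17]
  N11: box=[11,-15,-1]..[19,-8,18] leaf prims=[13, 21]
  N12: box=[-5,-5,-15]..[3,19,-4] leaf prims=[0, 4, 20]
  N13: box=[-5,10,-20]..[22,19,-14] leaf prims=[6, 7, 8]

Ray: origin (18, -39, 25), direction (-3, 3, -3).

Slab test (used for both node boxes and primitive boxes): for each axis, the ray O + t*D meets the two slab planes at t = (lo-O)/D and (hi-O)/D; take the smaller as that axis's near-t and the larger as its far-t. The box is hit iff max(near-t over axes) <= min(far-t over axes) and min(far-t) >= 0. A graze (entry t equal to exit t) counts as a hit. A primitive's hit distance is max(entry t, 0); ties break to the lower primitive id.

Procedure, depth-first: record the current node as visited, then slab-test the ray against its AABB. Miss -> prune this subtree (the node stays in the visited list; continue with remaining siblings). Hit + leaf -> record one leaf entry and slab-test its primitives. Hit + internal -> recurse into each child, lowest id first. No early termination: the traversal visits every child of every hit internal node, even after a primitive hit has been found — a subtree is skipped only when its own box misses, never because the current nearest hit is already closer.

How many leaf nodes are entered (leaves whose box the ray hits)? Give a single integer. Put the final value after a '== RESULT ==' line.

Walk:
N0 x:[-4/3,38/3] y:[20/3,58/3] z:[2/3,15] -> hit [20/3,38/3], descend [4, 6, 7, 8]
  N4 x:[0,8] y:[11,56/3] z:[2/3,25/3] -> miss, prune
  N6 x:[-4/3,23/3] y:[34/3,58/3] z:[29/3,15] -> miss, prune
  N7 x:[7,38/3] y:[25/3,11] z:[14/3,40/3] -> hit [25/3,11], descend [2, 9]
    N2 x:[7,34/3] y:[29/3,11] z:[12,40/3] -> miss, prune
    N9 x:[11,38/3] y:[25/3,32/3] z:[14/3,10] -> miss, prune
  N8 x:[-1/3,14/3] y:[20/3,31/3] z:[7/3,26/3] -> miss, prune

7 AABB tests over nodes [0, 4, 6, 7, 2, 9, 8]; 0 leaves entered; closest miss.

== RESULT ==
0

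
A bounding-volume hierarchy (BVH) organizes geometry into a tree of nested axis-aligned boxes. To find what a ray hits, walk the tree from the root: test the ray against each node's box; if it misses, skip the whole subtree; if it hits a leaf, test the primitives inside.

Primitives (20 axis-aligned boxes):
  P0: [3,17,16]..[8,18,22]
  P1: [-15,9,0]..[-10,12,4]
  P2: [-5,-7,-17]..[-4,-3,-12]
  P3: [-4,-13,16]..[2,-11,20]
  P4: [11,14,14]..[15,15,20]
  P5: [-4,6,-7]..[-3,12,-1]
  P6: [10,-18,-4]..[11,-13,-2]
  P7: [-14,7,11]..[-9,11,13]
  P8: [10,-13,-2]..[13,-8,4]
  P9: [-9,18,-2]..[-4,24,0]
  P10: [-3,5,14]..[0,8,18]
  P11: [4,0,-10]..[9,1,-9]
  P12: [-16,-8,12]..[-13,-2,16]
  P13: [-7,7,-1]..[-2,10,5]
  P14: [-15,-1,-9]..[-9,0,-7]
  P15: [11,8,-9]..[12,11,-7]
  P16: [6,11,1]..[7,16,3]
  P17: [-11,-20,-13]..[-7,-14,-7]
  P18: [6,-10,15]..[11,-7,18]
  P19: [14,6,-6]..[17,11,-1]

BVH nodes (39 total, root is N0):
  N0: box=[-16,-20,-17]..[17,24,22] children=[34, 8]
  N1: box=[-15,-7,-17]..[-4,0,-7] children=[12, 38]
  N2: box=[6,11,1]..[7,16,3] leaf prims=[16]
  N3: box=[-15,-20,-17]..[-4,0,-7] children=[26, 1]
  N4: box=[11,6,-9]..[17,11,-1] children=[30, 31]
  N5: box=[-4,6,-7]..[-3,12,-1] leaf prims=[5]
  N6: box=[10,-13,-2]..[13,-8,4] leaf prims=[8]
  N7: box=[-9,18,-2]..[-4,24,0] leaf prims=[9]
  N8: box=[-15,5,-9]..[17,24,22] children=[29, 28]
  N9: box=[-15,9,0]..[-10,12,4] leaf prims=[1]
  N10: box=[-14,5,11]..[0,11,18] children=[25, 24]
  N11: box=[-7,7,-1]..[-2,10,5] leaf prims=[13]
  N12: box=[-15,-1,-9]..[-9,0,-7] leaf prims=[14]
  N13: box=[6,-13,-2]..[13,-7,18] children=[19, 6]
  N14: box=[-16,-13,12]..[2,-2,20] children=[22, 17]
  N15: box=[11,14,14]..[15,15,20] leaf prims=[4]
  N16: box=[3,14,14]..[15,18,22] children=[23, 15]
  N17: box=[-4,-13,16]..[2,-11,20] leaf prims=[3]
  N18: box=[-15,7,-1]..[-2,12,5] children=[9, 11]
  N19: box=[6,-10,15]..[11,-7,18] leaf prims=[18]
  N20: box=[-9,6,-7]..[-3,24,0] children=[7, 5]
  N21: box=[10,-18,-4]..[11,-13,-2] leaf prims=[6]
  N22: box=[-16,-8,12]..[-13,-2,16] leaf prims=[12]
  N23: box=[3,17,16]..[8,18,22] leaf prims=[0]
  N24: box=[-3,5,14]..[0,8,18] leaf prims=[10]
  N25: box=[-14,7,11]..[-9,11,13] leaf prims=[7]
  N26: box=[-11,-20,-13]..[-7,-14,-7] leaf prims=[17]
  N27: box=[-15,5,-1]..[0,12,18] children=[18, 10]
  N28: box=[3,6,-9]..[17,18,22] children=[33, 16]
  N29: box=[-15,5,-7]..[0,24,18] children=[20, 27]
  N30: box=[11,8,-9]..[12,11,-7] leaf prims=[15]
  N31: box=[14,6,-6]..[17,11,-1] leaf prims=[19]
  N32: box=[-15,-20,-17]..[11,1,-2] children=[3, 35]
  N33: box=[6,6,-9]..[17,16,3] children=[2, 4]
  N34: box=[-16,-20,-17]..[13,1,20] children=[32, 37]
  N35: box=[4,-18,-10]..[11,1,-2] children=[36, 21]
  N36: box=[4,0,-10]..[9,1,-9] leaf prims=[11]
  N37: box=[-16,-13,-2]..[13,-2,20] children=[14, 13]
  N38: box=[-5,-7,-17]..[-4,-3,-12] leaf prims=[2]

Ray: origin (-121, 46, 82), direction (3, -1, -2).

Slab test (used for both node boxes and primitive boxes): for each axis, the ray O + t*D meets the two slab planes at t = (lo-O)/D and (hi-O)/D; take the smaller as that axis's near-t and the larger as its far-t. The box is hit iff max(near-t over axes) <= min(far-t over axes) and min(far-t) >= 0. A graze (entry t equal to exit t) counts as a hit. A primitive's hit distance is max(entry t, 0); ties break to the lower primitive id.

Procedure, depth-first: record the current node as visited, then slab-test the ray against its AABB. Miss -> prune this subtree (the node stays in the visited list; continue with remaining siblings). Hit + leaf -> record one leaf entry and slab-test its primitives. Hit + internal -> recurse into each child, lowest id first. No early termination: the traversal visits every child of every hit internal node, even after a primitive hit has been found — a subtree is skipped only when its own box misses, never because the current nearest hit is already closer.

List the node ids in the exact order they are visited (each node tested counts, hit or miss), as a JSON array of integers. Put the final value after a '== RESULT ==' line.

Traverse from the root:
N0 x:[35,46] y:[22,66] z:[30,99/2] -> hit [35,46], descend [8, 34]
  N8 x:[106/3,46] y:[22,41] z:[30,91/2] -> hit [106/3,41], descend [28, 29]
    N28 x:[124/3,46] y:[28,40] z:[30,91/2] -> miss, prune
    N29 x:[106/3,121/3] y:[22,41] z:[32,89/2] -> hit [106/3,121/3], descend [20, 27]
      N20 x:[112/3,118/3] y:[22,40] z:[41,89/2] -> miss, prune
      N27 x:[106/3,121/3] y:[34,41] z:[32,83/2] -> hit [106/3,121/3], descend [10, 18]
        N10 x:[107/3,121/3] y:[35,41] z:[32,71/2] -> miss, prune
        N18 x:[106/3,119/3] y:[34,39] z:[77/2,83/2] -> hit [77/2,39], descend [9, 11]
          N9 x:[106/3,37] y:[34,37] z:[39,41] -> miss, prune
          N11 x:[38,119/3] y:[36,39] z:[77/2,83/2] -> hit [77/2,39] leaf, test {P13@t=77/2}
  N34 x:[35,134/3] y:[45,66] z:[31,99/2] -> miss, prune

11 AABB tests over nodes [0, 8, 28, 29, 20, 27, 10, 18, 9, 11, 34]; 1 leaf entered; closest P13.

== RESULT ==
[0, 8, 28, 29, 20, 27, 10, 18, 9, 11, 34]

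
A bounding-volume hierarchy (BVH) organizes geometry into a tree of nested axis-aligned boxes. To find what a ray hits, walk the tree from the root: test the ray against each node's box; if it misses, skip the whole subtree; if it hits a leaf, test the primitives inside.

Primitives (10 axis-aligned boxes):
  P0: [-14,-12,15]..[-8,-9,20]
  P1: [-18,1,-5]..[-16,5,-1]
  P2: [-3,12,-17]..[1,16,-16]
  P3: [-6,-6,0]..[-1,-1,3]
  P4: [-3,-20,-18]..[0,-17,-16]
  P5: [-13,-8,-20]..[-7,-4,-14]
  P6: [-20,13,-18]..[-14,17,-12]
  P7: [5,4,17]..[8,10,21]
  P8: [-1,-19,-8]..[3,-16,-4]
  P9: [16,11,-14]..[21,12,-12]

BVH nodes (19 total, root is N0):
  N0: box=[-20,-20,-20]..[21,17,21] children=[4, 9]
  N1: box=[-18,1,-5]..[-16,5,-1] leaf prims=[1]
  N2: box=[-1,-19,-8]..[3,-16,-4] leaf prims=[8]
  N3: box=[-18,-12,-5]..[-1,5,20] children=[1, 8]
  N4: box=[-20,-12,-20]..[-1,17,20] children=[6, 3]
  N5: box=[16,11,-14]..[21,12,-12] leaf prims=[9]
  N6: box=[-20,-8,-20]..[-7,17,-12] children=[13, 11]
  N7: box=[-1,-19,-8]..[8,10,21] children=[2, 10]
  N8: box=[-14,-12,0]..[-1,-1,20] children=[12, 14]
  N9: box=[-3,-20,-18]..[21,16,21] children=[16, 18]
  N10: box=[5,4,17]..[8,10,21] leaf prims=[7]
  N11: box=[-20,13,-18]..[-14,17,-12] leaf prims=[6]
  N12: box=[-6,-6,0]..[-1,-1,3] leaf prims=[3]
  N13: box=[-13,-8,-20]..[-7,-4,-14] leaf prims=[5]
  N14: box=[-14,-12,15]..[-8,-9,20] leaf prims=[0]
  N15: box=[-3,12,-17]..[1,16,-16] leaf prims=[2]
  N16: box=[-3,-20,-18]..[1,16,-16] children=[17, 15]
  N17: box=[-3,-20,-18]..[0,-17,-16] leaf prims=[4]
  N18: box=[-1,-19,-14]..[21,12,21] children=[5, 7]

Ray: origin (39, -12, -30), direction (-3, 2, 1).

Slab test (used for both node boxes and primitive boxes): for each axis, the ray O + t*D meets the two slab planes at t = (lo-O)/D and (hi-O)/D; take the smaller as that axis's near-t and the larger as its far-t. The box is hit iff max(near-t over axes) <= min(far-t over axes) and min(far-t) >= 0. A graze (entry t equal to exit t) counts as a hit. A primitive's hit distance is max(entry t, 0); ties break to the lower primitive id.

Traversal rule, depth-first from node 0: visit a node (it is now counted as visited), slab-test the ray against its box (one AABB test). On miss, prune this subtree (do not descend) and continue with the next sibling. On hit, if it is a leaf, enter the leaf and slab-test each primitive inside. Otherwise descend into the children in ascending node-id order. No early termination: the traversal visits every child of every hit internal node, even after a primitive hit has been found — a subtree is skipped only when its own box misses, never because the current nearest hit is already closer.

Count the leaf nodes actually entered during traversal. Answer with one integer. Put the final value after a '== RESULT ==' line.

Traverse from the root:
N0 x:[6,59/3] y:[-4,29/2] z:[10,51] -> hit [10,29/2], descend [4, 9]
  N4 x:[40/3,59/3] y:[0,29/2] z:[10,50] -> hit [40/3,29/2], descend [3, 6]
    N3 x:[40/3,19] y:[0,17/2] z:[25,50] -> miss, prune
    N6 x:[46/3,59/3] y:[2,29/2] z:[10,18] -> miss, prune
  N9 x:[6,14] y:[-4,14] z:[12,51] -> hit [12,14], descend [16, 18]
    N16 x:[38/3,14] y:[-4,14] z:[12,14] -> hit [38/3,14], descend [15, 17]
      N15 x:[38/3,14] y:[12,14] z:[13,14] -> hit [13,14] leaf, test {P2@t=13}
      N17 x:[13,14] y:[-4,-5/2] z:[12,14] -> miss, prune
    N18 x:[6,40/3] y:[-7/2,12] z:[16,51] -> miss, prune

9 AABB tests over nodes [0, 4, 3, 6, 9, 16, 15, 17, 18]; 1 leaf entered; closest P2.

== RESULT ==
1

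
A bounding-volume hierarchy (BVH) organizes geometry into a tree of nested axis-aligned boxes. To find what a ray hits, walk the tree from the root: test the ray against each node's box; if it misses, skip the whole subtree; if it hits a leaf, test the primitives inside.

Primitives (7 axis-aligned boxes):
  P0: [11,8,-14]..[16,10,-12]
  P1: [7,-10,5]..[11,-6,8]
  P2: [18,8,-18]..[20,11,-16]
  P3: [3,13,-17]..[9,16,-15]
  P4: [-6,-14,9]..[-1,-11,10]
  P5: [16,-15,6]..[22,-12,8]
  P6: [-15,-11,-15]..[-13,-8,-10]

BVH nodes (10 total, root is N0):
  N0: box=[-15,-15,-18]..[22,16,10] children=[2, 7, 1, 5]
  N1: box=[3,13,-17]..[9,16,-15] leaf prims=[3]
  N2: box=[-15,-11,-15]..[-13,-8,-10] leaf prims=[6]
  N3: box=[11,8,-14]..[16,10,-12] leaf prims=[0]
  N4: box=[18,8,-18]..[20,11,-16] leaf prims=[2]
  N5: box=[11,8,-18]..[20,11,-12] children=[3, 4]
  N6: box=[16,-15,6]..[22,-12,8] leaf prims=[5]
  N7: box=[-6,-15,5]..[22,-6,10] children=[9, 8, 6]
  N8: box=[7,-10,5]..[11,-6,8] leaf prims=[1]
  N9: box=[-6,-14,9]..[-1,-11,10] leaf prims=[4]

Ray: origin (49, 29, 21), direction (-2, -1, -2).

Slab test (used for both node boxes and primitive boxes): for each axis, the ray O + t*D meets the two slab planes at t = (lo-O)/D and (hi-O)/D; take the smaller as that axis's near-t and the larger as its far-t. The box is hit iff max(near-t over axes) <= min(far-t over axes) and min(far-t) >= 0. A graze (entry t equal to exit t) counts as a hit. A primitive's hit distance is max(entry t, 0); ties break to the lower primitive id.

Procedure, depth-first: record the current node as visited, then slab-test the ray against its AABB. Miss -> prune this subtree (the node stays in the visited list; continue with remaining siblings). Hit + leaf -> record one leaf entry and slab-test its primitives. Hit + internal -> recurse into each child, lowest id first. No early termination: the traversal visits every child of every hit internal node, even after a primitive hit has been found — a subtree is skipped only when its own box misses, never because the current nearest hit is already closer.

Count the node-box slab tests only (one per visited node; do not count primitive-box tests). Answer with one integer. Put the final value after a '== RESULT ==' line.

Traverse from the root:
N0 x:[27/2,32] y:[13,44] z:[11/2,39/2] -> hit [27/2,39/2], descend [1, 2, 5, 7]
  N1 x:[20,23] y:[13,16] z:[18,19] -> miss, prune
  N2 x:[31,32] y:[37,40] z:[31/2,18] -> miss, prune
  N5 x:[29/2,19] y:[18,21] z:[33/2,39/2] -> hit [18,19], descend [3, 4]
    N3 x:[33/2,19] y:[19,21] z:[33/2,35/2] -> miss, prune
    N4 x:[29/2,31/2] y:[18,21] z:[37/2,39/2] -> miss, prune
  N7 x:[27/2,55/2] y:[35,44] z:[11/2,8] -> miss, prune

order=[0, 1, 2, 5, 3, 4, 7]  |boxes|=7  |leaves|=0  hit=miss

== RESULT ==
7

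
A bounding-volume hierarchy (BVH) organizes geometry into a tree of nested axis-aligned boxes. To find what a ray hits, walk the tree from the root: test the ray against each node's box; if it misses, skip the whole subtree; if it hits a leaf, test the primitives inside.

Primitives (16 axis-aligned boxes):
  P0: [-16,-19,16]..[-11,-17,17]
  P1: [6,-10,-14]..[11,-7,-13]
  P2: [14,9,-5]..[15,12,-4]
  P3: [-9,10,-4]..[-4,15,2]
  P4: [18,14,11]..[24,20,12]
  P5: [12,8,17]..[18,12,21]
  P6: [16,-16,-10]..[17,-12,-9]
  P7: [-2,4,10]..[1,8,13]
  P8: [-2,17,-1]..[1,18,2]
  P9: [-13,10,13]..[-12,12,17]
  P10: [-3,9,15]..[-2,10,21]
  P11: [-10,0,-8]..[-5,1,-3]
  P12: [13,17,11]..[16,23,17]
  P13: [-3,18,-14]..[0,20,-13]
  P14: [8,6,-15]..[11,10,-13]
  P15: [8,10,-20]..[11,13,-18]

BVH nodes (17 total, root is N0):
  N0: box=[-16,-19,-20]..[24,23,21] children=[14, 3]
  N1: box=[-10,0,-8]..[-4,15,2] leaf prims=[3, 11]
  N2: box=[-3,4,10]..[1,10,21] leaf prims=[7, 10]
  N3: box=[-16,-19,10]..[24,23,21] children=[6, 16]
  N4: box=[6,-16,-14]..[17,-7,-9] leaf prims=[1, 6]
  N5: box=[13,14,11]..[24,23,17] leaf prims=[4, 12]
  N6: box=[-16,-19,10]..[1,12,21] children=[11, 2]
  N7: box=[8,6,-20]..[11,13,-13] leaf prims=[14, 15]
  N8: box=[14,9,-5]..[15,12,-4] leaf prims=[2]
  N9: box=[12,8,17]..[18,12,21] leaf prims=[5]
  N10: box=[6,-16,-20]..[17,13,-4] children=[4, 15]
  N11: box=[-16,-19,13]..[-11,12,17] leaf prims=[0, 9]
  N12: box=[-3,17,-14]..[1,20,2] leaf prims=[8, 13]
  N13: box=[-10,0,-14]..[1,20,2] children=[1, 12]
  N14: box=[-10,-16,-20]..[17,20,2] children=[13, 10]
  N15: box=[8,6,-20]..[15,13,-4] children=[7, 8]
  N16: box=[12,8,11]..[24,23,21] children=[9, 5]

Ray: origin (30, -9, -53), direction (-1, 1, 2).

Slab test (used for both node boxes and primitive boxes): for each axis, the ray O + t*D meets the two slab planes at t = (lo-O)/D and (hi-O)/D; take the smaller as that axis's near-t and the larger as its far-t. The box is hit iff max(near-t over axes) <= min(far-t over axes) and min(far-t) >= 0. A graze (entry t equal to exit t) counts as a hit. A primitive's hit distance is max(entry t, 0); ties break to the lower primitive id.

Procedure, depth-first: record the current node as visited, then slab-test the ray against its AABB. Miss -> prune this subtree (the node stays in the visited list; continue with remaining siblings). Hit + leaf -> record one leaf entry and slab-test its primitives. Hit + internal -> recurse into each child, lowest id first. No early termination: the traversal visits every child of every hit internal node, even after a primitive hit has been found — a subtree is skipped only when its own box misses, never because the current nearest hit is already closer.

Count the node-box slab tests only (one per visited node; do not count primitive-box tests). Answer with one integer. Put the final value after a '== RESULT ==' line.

Trace the traversal:
N0 x:[6,46] y:[-10,32] z:[33/2,37] -> hit [33/2,32], descend [3, 14]
  N3 x:[6,46] y:[-10,32] z:[63/2,37] -> hit [63/2,32], descend [6, 16]
    N6 x:[29,46] y:[-10,21] z:[63/2,37] -> miss, prune
    N16 x:[6,18] y:[17,32] z:[32,37] -> miss, prune
  N14 x:[13,40] y:[-7,29] z:[33/2,55/2] -> hit [33/2,55/2], descend [10, 13]
    N10 x:[13,24] y:[-7,22] z:[33/2,49/2] -> hit [33/2,22], descend [4, 15]
      N4 x:[13,24] y:[-7,2] z:[39/2,22] -> miss, prune
      N15 x:[15,22] y:[15,22] z:[33/2,49/2] -> hit [33/2,22], descend [7, 8]
        N7 x:[19,22] y:[15,22] z:[33/2,20] -> hit [19,20] leaf, test {P14@t=19, P15(miss)}
        N8 x:[15,16] y:[18,21] z:[24,49/2] -> miss, prune
    N13 x:[29,40] y:[9,29] z:[39/2,55/2] -> miss, prune

Visited [0, 3, 6, 16, 14, 10, 4, 15, 7, 8, 13]. Tests: 11 box, 1 leaf. Nearest: P14.

== RESULT ==
11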